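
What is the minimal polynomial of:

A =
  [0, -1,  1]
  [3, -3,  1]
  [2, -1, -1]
x^3 + 4*x^2 + 5*x + 2

The characteristic polynomial is χ_A(x) = (x + 1)^2*(x + 2), so the eigenvalues are known. The minimal polynomial is
  m_A(x) = Π_λ (x − λ)^{k_λ}
where k_λ is the size of the *largest* Jordan block for λ (equivalently, the smallest k with (A − λI)^k v = 0 for every generalised eigenvector v of λ).

  λ = -2: largest Jordan block has size 1, contributing (x + 2)
  λ = -1: largest Jordan block has size 2, contributing (x + 1)^2

So m_A(x) = (x + 1)^2*(x + 2) = x^3 + 4*x^2 + 5*x + 2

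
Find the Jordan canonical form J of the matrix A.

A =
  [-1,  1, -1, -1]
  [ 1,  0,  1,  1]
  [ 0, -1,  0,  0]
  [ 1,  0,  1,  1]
J_3(0) ⊕ J_1(0)

The characteristic polynomial is
  det(x·I − A) = x^4

Eigenvalues and multiplicities (the geometric multiplicity of λ is n − rank(A − λI), which equals the number of Jordan blocks for λ):
  λ = 0: algebraic multiplicity = 4, geometric multiplicity = 2

Determining the block sizes for each eigenvalue:
  λ = 0: with am = 4 and gm = 2, the partition is not yet determined (e.g. several partitions of 4 into 2 parts exist). Let N = A − (0)·I. Computing rank(N^1) = 2, rank(N^2) = 1, rank(N^3) = 0; the number of blocks of size ≥ j is rank(N^{j−1}) − rank(N^j), giving [2, 1, 1]. So we have 1 block(s) of size 3, 1 block(s) of size 1 → block sizes [3, 1]

Assembling the blocks gives a Jordan form
J =
  [0, 1, 0, 0]
  [0, 0, 1, 0]
  [0, 0, 0, 0]
  [0, 0, 0, 0]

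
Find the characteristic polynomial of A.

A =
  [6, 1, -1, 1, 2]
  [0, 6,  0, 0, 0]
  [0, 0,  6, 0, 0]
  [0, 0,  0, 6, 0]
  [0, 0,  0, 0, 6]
x^5 - 30*x^4 + 360*x^3 - 2160*x^2 + 6480*x - 7776

Expanding det(x·I − A) (e.g. by cofactor expansion or by noting that A is similar to its Jordan form J, which has the same characteristic polynomial as A) gives
  χ_A(x) = x^5 - 30*x^4 + 360*x^3 - 2160*x^2 + 6480*x - 7776
which factors as (x - 6)^5. The eigenvalues (with algebraic multiplicities) are λ = 6 with multiplicity 5.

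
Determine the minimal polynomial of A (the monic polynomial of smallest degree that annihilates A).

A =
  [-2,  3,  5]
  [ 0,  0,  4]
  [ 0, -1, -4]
x^3 + 6*x^2 + 12*x + 8

The characteristic polynomial is χ_A(x) = (x + 2)^3, so the eigenvalues are known. The minimal polynomial is
  m_A(x) = Π_λ (x − λ)^{k_λ}
where k_λ is the size of the *largest* Jordan block for λ (equivalently, the smallest k with (A − λI)^k v = 0 for every generalised eigenvector v of λ).

  λ = -2: largest Jordan block has size 3, contributing (x + 2)^3

So m_A(x) = (x + 2)^3 = x^3 + 6*x^2 + 12*x + 8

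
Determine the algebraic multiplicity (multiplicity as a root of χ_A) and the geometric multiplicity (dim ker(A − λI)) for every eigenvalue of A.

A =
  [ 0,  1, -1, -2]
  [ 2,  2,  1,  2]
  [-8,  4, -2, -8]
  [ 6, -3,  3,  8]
λ = 2: alg = 4, geom = 2

Step 1 — factor the characteristic polynomial to read off the algebraic multiplicities:
  χ_A(x) = (x - 2)^4

Step 2 — compute geometric multiplicities via the rank-nullity identity g(λ) = n − rank(A − λI):
  rank(A − (2)·I) = 2, so dim ker(A − (2)·I) = n − 2 = 2

Summary:
  λ = 2: algebraic multiplicity = 4, geometric multiplicity = 2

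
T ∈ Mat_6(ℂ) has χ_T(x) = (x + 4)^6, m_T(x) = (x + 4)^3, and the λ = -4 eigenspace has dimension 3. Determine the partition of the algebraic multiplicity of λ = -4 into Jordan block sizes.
Block sizes for λ = -4: [3, 2, 1]

Step 1 — from the characteristic polynomial, algebraic multiplicity of λ = -4 is 6. From dim ker(T − (-4)·I) = 3, there are exactly 3 Jordan blocks for λ = -4.
Step 2 — from the minimal polynomial, the factor (x + 4)^3 tells us the largest block for λ = -4 has size 3.
Step 3 — with total size 6, 3 blocks, and largest block 3, the block sizes (in nonincreasing order) are [3, 2, 1].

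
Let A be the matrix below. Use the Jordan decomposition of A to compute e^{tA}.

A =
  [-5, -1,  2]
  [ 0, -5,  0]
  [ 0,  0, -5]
e^{tA} =
  [exp(-5*t), -t*exp(-5*t), 2*t*exp(-5*t)]
  [0, exp(-5*t), 0]
  [0, 0, exp(-5*t)]

Strategy: write A = P · J · P⁻¹ where J is a Jordan canonical form, so e^{tA} = P · e^{tJ} · P⁻¹, and e^{tJ} can be computed block-by-block.

A has Jordan form
J =
  [-5,  1,  0]
  [ 0, -5,  0]
  [ 0,  0, -5]
(up to reordering of blocks).

Per-block formulas:
  For a 2×2 Jordan block J_2(-5): exp(t · J_2(-5)) = e^(-5t)·(I + t·N), where N is the 2×2 nilpotent shift.
  For a 1×1 block at λ = -5: exp(t · [-5]) = [e^(-5t)].

After assembling e^{tJ} and conjugating by P, we get:

e^{tA} =
  [exp(-5*t), -t*exp(-5*t), 2*t*exp(-5*t)]
  [0, exp(-5*t), 0]
  [0, 0, exp(-5*t)]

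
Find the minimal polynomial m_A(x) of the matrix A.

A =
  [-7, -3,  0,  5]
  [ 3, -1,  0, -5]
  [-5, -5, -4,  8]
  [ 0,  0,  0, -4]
x^2 + 8*x + 16

The characteristic polynomial is χ_A(x) = (x + 4)^4, so the eigenvalues are known. The minimal polynomial is
  m_A(x) = Π_λ (x − λ)^{k_λ}
where k_λ is the size of the *largest* Jordan block for λ (equivalently, the smallest k with (A − λI)^k v = 0 for every generalised eigenvector v of λ).

  λ = -4: largest Jordan block has size 2, contributing (x + 4)^2

So m_A(x) = (x + 4)^2 = x^2 + 8*x + 16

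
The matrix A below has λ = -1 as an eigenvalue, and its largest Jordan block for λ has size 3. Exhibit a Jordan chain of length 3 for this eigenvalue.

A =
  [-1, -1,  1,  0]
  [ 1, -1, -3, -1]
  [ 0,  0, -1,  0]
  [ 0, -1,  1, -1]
A Jordan chain for λ = -1 of length 3:
v_1 = (-1, 0, 0, -1)ᵀ
v_2 = (0, 1, 0, 0)ᵀ
v_3 = (1, 0, 0, 0)ᵀ

Let N = A − (-1)·I. We want v_3 with N^3 v_3 = 0 but N^2 v_3 ≠ 0; then v_{j-1} := N · v_j for j = 3, …, 2.

Pick v_3 = (1, 0, 0, 0)ᵀ.
Then v_2 = N · v_3 = (0, 1, 0, 0)ᵀ.
Then v_1 = N · v_2 = (-1, 0, 0, -1)ᵀ.

Sanity check: (A − (-1)·I) v_1 = (0, 0, 0, 0)ᵀ = 0. ✓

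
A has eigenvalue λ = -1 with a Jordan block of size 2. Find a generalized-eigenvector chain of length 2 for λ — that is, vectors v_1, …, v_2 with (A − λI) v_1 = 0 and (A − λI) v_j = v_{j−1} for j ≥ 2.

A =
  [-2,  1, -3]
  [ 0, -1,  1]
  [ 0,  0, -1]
A Jordan chain for λ = -1 of length 2:
v_1 = (-1, -1, 0)ᵀ
v_2 = (4, 0, -1)ᵀ

Let N = A − (-1)·I. We want v_2 with N^2 v_2 = 0 but N^1 v_2 ≠ 0; then v_{j-1} := N · v_j for j = 2, …, 2.

Pick v_2 = (4, 0, -1)ᵀ.
Then v_1 = N · v_2 = (-1, -1, 0)ᵀ.

Sanity check: (A − (-1)·I) v_1 = (0, 0, 0)ᵀ = 0. ✓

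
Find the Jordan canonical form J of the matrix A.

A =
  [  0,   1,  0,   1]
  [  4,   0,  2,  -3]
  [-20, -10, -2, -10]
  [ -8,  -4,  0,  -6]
J_3(-2) ⊕ J_1(-2)

The characteristic polynomial is
  det(x·I − A) = x^4 + 8*x^3 + 24*x^2 + 32*x + 16 = (x + 2)^4

Eigenvalues and multiplicities (the geometric multiplicity of λ is n − rank(A − λI), which equals the number of Jordan blocks for λ):
  λ = -2: algebraic multiplicity = 4, geometric multiplicity = 2

Determining the block sizes for each eigenvalue:
  λ = -2: with am = 4 and gm = 2, the partition is not yet determined (e.g. several partitions of 4 into 2 parts exist). Let N = A − (-2)·I. Computing rank(N^1) = 2, rank(N^2) = 1, rank(N^3) = 0; the number of blocks of size ≥ j is rank(N^{j−1}) − rank(N^j), giving [2, 1, 1]. So we have 1 block(s) of size 3, 1 block(s) of size 1 → block sizes [3, 1]

Assembling the blocks gives a Jordan form
J =
  [-2,  1,  0,  0]
  [ 0, -2,  1,  0]
  [ 0,  0, -2,  0]
  [ 0,  0,  0, -2]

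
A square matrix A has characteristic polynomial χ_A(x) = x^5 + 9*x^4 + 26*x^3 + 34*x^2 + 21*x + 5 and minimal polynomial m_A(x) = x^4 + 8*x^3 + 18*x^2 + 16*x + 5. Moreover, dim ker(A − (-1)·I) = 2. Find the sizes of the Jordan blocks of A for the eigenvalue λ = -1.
Block sizes for λ = -1: [3, 1]

Step 1 — from the characteristic polynomial, algebraic multiplicity of λ = -1 is 4. From dim ker(A − (-1)·I) = 2, there are exactly 2 Jordan blocks for λ = -1.
Step 2 — from the minimal polynomial, the factor (x + 1)^3 tells us the largest block for λ = -1 has size 3.
Step 3 — with total size 4, 2 blocks, and largest block 3, the block sizes (in nonincreasing order) are [3, 1].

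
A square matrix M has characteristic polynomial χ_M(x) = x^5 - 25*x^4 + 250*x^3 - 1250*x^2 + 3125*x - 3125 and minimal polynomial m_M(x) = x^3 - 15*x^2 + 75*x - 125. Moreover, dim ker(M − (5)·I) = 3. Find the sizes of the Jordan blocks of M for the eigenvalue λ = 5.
Block sizes for λ = 5: [3, 1, 1]

Step 1 — from the characteristic polynomial, algebraic multiplicity of λ = 5 is 5. From dim ker(M − (5)·I) = 3, there are exactly 3 Jordan blocks for λ = 5.
Step 2 — from the minimal polynomial, the factor (x − 5)^3 tells us the largest block for λ = 5 has size 3.
Step 3 — with total size 5, 3 blocks, and largest block 3, the block sizes (in nonincreasing order) are [3, 1, 1].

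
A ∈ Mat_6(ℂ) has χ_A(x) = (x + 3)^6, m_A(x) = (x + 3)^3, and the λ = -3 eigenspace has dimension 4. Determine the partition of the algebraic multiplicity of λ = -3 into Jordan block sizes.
Block sizes for λ = -3: [3, 1, 1, 1]

Step 1 — from the characteristic polynomial, algebraic multiplicity of λ = -3 is 6. From dim ker(A − (-3)·I) = 4, there are exactly 4 Jordan blocks for λ = -3.
Step 2 — from the minimal polynomial, the factor (x + 3)^3 tells us the largest block for λ = -3 has size 3.
Step 3 — with total size 6, 4 blocks, and largest block 3, the block sizes (in nonincreasing order) are [3, 1, 1, 1].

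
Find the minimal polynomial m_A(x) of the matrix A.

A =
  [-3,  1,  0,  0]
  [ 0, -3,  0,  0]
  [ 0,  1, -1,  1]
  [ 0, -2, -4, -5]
x^2 + 6*x + 9

The characteristic polynomial is χ_A(x) = (x + 3)^4, so the eigenvalues are known. The minimal polynomial is
  m_A(x) = Π_λ (x − λ)^{k_λ}
where k_λ is the size of the *largest* Jordan block for λ (equivalently, the smallest k with (A − λI)^k v = 0 for every generalised eigenvector v of λ).

  λ = -3: largest Jordan block has size 2, contributing (x + 3)^2

So m_A(x) = (x + 3)^2 = x^2 + 6*x + 9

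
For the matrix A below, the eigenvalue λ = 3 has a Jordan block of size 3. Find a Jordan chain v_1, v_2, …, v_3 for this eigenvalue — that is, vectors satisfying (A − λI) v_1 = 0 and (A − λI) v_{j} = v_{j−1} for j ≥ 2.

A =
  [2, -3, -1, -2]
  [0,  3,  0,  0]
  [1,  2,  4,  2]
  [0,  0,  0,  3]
A Jordan chain for λ = 3 of length 3:
v_1 = (1, 0, -1, 0)ᵀ
v_2 = (-3, 0, 2, 0)ᵀ
v_3 = (0, 1, 0, 0)ᵀ

Let N = A − (3)·I. We want v_3 with N^3 v_3 = 0 but N^2 v_3 ≠ 0; then v_{j-1} := N · v_j for j = 3, …, 2.

Pick v_3 = (0, 1, 0, 0)ᵀ.
Then v_2 = N · v_3 = (-3, 0, 2, 0)ᵀ.
Then v_1 = N · v_2 = (1, 0, -1, 0)ᵀ.

Sanity check: (A − (3)·I) v_1 = (0, 0, 0, 0)ᵀ = 0. ✓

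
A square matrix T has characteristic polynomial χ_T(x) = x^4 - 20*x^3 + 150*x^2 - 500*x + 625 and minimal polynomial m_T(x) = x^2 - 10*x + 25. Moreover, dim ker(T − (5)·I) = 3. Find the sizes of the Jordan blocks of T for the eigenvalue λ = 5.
Block sizes for λ = 5: [2, 1, 1]

Step 1 — from the characteristic polynomial, algebraic multiplicity of λ = 5 is 4. From dim ker(T − (5)·I) = 3, there are exactly 3 Jordan blocks for λ = 5.
Step 2 — from the minimal polynomial, the factor (x − 5)^2 tells us the largest block for λ = 5 has size 2.
Step 3 — with total size 4, 3 blocks, and largest block 2, the block sizes (in nonincreasing order) are [2, 1, 1].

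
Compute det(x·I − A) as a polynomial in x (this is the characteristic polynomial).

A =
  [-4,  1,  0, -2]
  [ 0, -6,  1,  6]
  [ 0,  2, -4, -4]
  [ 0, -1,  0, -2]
x^4 + 16*x^3 + 96*x^2 + 256*x + 256

Expanding det(x·I − A) (e.g. by cofactor expansion or by noting that A is similar to its Jordan form J, which has the same characteristic polynomial as A) gives
  χ_A(x) = x^4 + 16*x^3 + 96*x^2 + 256*x + 256
which factors as (x + 4)^4. The eigenvalues (with algebraic multiplicities) are λ = -4 with multiplicity 4.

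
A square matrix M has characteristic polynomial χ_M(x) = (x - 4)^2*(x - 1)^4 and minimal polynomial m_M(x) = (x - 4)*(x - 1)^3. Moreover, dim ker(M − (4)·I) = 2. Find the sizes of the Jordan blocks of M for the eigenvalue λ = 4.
Block sizes for λ = 4: [1, 1]

Step 1 — from the characteristic polynomial, algebraic multiplicity of λ = 4 is 2. From dim ker(M − (4)·I) = 2, there are exactly 2 Jordan blocks for λ = 4.
Step 2 — from the minimal polynomial, the factor (x − 4) tells us the largest block for λ = 4 has size 1.
Step 3 — with total size 2, 2 blocks, and largest block 1, the block sizes (in nonincreasing order) are [1, 1].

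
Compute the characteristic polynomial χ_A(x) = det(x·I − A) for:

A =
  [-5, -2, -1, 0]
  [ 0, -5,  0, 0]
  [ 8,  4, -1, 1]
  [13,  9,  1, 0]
x^4 + 11*x^3 + 42*x^2 + 68*x + 40

Expanding det(x·I − A) (e.g. by cofactor expansion or by noting that A is similar to its Jordan form J, which has the same characteristic polynomial as A) gives
  χ_A(x) = x^4 + 11*x^3 + 42*x^2 + 68*x + 40
which factors as (x + 2)^3*(x + 5). The eigenvalues (with algebraic multiplicities) are λ = -5 with multiplicity 1, λ = -2 with multiplicity 3.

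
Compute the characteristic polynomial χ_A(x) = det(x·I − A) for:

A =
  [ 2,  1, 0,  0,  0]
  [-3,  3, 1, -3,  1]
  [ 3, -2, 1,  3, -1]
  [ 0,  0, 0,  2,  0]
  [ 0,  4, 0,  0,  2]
x^5 - 10*x^4 + 40*x^3 - 80*x^2 + 80*x - 32

Expanding det(x·I − A) (e.g. by cofactor expansion or by noting that A is similar to its Jordan form J, which has the same characteristic polynomial as A) gives
  χ_A(x) = x^5 - 10*x^4 + 40*x^3 - 80*x^2 + 80*x - 32
which factors as (x - 2)^5. The eigenvalues (with algebraic multiplicities) are λ = 2 with multiplicity 5.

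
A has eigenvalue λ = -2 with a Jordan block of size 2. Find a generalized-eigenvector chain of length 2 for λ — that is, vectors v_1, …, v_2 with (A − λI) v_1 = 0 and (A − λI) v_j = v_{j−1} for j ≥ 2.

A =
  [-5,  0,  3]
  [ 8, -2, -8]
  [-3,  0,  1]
A Jordan chain for λ = -2 of length 2:
v_1 = (-3, 8, -3)ᵀ
v_2 = (1, 0, 0)ᵀ

Let N = A − (-2)·I. We want v_2 with N^2 v_2 = 0 but N^1 v_2 ≠ 0; then v_{j-1} := N · v_j for j = 2, …, 2.

Pick v_2 = (1, 0, 0)ᵀ.
Then v_1 = N · v_2 = (-3, 8, -3)ᵀ.

Sanity check: (A − (-2)·I) v_1 = (0, 0, 0)ᵀ = 0. ✓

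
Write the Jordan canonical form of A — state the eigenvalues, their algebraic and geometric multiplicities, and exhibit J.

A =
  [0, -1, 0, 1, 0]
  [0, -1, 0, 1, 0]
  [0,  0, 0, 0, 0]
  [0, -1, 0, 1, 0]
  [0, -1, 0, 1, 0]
J_2(0) ⊕ J_1(0) ⊕ J_1(0) ⊕ J_1(0)

The characteristic polynomial is
  det(x·I − A) = x^5

Eigenvalues and multiplicities (the geometric multiplicity of λ is n − rank(A − λI), which equals the number of Jordan blocks for λ):
  λ = 0: algebraic multiplicity = 5, geometric multiplicity = 4

Determining the block sizes for each eigenvalue:
  λ = 0: 4 blocks summing to 5 forces exactly one block of size 2 and the rest size 1 → block sizes [2, 1, 1, 1]

Assembling the blocks gives a Jordan form
J =
  [0, 1, 0, 0, 0]
  [0, 0, 0, 0, 0]
  [0, 0, 0, 0, 0]
  [0, 0, 0, 0, 0]
  [0, 0, 0, 0, 0]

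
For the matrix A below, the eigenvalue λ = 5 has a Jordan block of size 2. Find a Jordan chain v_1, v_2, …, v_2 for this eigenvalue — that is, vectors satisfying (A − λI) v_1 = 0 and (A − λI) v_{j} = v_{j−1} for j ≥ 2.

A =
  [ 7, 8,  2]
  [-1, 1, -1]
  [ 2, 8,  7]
A Jordan chain for λ = 5 of length 2:
v_1 = (2, -1, 2)ᵀ
v_2 = (1, 0, 0)ᵀ

Let N = A − (5)·I. We want v_2 with N^2 v_2 = 0 but N^1 v_2 ≠ 0; then v_{j-1} := N · v_j for j = 2, …, 2.

Pick v_2 = (1, 0, 0)ᵀ.
Then v_1 = N · v_2 = (2, -1, 2)ᵀ.

Sanity check: (A − (5)·I) v_1 = (0, 0, 0)ᵀ = 0. ✓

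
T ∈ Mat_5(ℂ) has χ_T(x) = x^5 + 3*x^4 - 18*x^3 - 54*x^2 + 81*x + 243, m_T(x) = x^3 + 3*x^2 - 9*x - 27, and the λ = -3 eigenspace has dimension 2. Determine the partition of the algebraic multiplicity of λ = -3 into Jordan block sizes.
Block sizes for λ = -3: [2, 1]

Step 1 — from the characteristic polynomial, algebraic multiplicity of λ = -3 is 3. From dim ker(T − (-3)·I) = 2, there are exactly 2 Jordan blocks for λ = -3.
Step 2 — from the minimal polynomial, the factor (x + 3)^2 tells us the largest block for λ = -3 has size 2.
Step 3 — with total size 3, 2 blocks, and largest block 2, the block sizes (in nonincreasing order) are [2, 1].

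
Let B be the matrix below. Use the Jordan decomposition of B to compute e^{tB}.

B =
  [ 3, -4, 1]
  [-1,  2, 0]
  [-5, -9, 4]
e^{tB} =
  [-t^2*exp(3*t)/2 + exp(3*t), -5*t^2*exp(3*t)/2 - 4*t*exp(3*t), t^2*exp(3*t)/2 + t*exp(3*t)]
  [t^2*exp(3*t)/2 - t*exp(3*t), 5*t^2*exp(3*t)/2 - t*exp(3*t) + exp(3*t), -t^2*exp(3*t)/2]
  [2*t^2*exp(3*t) - 5*t*exp(3*t), 10*t^2*exp(3*t) - 9*t*exp(3*t), -2*t^2*exp(3*t) + t*exp(3*t) + exp(3*t)]

Strategy: write B = P · J · P⁻¹ where J is a Jordan canonical form, so e^{tB} = P · e^{tJ} · P⁻¹, and e^{tJ} can be computed block-by-block.

B has Jordan form
J =
  [3, 1, 0]
  [0, 3, 1]
  [0, 0, 3]
(up to reordering of blocks).

Per-block formulas:
  For a 3×3 Jordan block J_3(3): exp(t · J_3(3)) = e^(3t)·(I + t·N + (t^2/2)·N^2), where N is the 3×3 nilpotent shift.

After assembling e^{tJ} and conjugating by P, we get:

e^{tB} =
  [-t^2*exp(3*t)/2 + exp(3*t), -5*t^2*exp(3*t)/2 - 4*t*exp(3*t), t^2*exp(3*t)/2 + t*exp(3*t)]
  [t^2*exp(3*t)/2 - t*exp(3*t), 5*t^2*exp(3*t)/2 - t*exp(3*t) + exp(3*t), -t^2*exp(3*t)/2]
  [2*t^2*exp(3*t) - 5*t*exp(3*t), 10*t^2*exp(3*t) - 9*t*exp(3*t), -2*t^2*exp(3*t) + t*exp(3*t) + exp(3*t)]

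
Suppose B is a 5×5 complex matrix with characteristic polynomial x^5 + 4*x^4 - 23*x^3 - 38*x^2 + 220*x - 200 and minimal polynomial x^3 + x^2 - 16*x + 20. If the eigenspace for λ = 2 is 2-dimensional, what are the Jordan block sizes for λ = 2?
Block sizes for λ = 2: [2, 1]

Step 1 — from the characteristic polynomial, algebraic multiplicity of λ = 2 is 3. From dim ker(B − (2)·I) = 2, there are exactly 2 Jordan blocks for λ = 2.
Step 2 — from the minimal polynomial, the factor (x − 2)^2 tells us the largest block for λ = 2 has size 2.
Step 3 — with total size 3, 2 blocks, and largest block 2, the block sizes (in nonincreasing order) are [2, 1].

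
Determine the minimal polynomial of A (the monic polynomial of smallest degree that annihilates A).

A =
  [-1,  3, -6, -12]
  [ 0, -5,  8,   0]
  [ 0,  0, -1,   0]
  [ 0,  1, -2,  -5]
x^3 + 11*x^2 + 35*x + 25

The characteristic polynomial is χ_A(x) = (x + 1)^2*(x + 5)^2, so the eigenvalues are known. The minimal polynomial is
  m_A(x) = Π_λ (x − λ)^{k_λ}
where k_λ is the size of the *largest* Jordan block for λ (equivalently, the smallest k with (A − λI)^k v = 0 for every generalised eigenvector v of λ).

  λ = -5: largest Jordan block has size 2, contributing (x + 5)^2
  λ = -1: largest Jordan block has size 1, contributing (x + 1)

So m_A(x) = (x + 1)*(x + 5)^2 = x^3 + 11*x^2 + 35*x + 25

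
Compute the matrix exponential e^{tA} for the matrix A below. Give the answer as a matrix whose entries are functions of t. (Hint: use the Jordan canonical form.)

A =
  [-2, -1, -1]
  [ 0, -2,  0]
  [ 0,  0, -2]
e^{tA} =
  [exp(-2*t), -t*exp(-2*t), -t*exp(-2*t)]
  [0, exp(-2*t), 0]
  [0, 0, exp(-2*t)]

Strategy: write A = P · J · P⁻¹ where J is a Jordan canonical form, so e^{tA} = P · e^{tJ} · P⁻¹, and e^{tJ} can be computed block-by-block.

A has Jordan form
J =
  [-2,  1,  0]
  [ 0, -2,  0]
  [ 0,  0, -2]
(up to reordering of blocks).

Per-block formulas:
  For a 2×2 Jordan block J_2(-2): exp(t · J_2(-2)) = e^(-2t)·(I + t·N), where N is the 2×2 nilpotent shift.
  For a 1×1 block at λ = -2: exp(t · [-2]) = [e^(-2t)].

After assembling e^{tJ} and conjugating by P, we get:

e^{tA} =
  [exp(-2*t), -t*exp(-2*t), -t*exp(-2*t)]
  [0, exp(-2*t), 0]
  [0, 0, exp(-2*t)]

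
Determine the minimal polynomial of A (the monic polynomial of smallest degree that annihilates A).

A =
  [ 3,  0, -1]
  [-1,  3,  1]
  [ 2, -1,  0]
x^3 - 6*x^2 + 12*x - 8

The characteristic polynomial is χ_A(x) = (x - 2)^3, so the eigenvalues are known. The minimal polynomial is
  m_A(x) = Π_λ (x − λ)^{k_λ}
where k_λ is the size of the *largest* Jordan block for λ (equivalently, the smallest k with (A − λI)^k v = 0 for every generalised eigenvector v of λ).

  λ = 2: largest Jordan block has size 3, contributing (x − 2)^3

So m_A(x) = (x - 2)^3 = x^3 - 6*x^2 + 12*x - 8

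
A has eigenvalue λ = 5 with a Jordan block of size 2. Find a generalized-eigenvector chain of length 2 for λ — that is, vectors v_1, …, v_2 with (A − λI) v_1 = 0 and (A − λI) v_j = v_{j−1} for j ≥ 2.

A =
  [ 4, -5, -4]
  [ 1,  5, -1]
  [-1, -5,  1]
A Jordan chain for λ = 5 of length 2:
v_1 = (-1, 1, -1)ᵀ
v_2 = (1, 0, 0)ᵀ

Let N = A − (5)·I. We want v_2 with N^2 v_2 = 0 but N^1 v_2 ≠ 0; then v_{j-1} := N · v_j for j = 2, …, 2.

Pick v_2 = (1, 0, 0)ᵀ.
Then v_1 = N · v_2 = (-1, 1, -1)ᵀ.

Sanity check: (A − (5)·I) v_1 = (0, 0, 0)ᵀ = 0. ✓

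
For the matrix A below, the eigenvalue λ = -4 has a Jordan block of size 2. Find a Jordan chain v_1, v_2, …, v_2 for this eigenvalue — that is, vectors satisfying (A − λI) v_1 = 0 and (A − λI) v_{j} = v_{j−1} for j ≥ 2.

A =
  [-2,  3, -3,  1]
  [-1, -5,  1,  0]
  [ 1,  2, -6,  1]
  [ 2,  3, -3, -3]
A Jordan chain for λ = -4 of length 2:
v_1 = (2, -1, 1, 2)ᵀ
v_2 = (1, 0, 0, 0)ᵀ

Let N = A − (-4)·I. We want v_2 with N^2 v_2 = 0 but N^1 v_2 ≠ 0; then v_{j-1} := N · v_j for j = 2, …, 2.

Pick v_2 = (1, 0, 0, 0)ᵀ.
Then v_1 = N · v_2 = (2, -1, 1, 2)ᵀ.

Sanity check: (A − (-4)·I) v_1 = (0, 0, 0, 0)ᵀ = 0. ✓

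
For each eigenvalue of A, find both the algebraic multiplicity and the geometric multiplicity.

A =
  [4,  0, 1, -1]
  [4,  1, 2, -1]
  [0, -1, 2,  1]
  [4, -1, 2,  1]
λ = 2: alg = 4, geom = 2

Step 1 — factor the characteristic polynomial to read off the algebraic multiplicities:
  χ_A(x) = (x - 2)^4

Step 2 — compute geometric multiplicities via the rank-nullity identity g(λ) = n − rank(A − λI):
  rank(A − (2)·I) = 2, so dim ker(A − (2)·I) = n − 2 = 2

Summary:
  λ = 2: algebraic multiplicity = 4, geometric multiplicity = 2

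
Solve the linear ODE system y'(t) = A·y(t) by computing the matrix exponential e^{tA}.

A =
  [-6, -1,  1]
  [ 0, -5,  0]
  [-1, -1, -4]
e^{tA} =
  [-t*exp(-5*t) + exp(-5*t), -t*exp(-5*t), t*exp(-5*t)]
  [0, exp(-5*t), 0]
  [-t*exp(-5*t), -t*exp(-5*t), t*exp(-5*t) + exp(-5*t)]

Strategy: write A = P · J · P⁻¹ where J is a Jordan canonical form, so e^{tA} = P · e^{tJ} · P⁻¹, and e^{tJ} can be computed block-by-block.

A has Jordan form
J =
  [-5,  1,  0]
  [ 0, -5,  0]
  [ 0,  0, -5]
(up to reordering of blocks).

Per-block formulas:
  For a 1×1 block at λ = -5: exp(t · [-5]) = [e^(-5t)].
  For a 2×2 Jordan block J_2(-5): exp(t · J_2(-5)) = e^(-5t)·(I + t·N), where N is the 2×2 nilpotent shift.

After assembling e^{tJ} and conjugating by P, we get:

e^{tA} =
  [-t*exp(-5*t) + exp(-5*t), -t*exp(-5*t), t*exp(-5*t)]
  [0, exp(-5*t), 0]
  [-t*exp(-5*t), -t*exp(-5*t), t*exp(-5*t) + exp(-5*t)]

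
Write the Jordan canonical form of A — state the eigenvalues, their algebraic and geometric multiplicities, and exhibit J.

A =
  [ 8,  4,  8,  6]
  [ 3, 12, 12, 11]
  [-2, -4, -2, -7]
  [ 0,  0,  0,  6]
J_2(6) ⊕ J_2(6)

The characteristic polynomial is
  det(x·I − A) = x^4 - 24*x^3 + 216*x^2 - 864*x + 1296 = (x - 6)^4

Eigenvalues and multiplicities (the geometric multiplicity of λ is n − rank(A − λI), which equals the number of Jordan blocks for λ):
  λ = 6: algebraic multiplicity = 4, geometric multiplicity = 2

Determining the block sizes for each eigenvalue:
  λ = 6: with am = 4 and gm = 2, the partition is not yet determined (e.g. several partitions of 4 into 2 parts exist). Let N = A − (6)·I. Computing rank(N^1) = 2, rank(N^2) = 0; the number of blocks of size ≥ j is rank(N^{j−1}) − rank(N^j), giving [2, 2]. So we have 2 block(s) of size 2 → block sizes [2, 2]

Assembling the blocks gives a Jordan form
J =
  [6, 1, 0, 0]
  [0, 6, 0, 0]
  [0, 0, 6, 1]
  [0, 0, 0, 6]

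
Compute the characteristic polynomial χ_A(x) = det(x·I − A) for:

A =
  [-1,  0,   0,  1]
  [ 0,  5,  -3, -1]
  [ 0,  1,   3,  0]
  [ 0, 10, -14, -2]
x^4 - 5*x^3 + 6*x^2 + 4*x - 8

Expanding det(x·I − A) (e.g. by cofactor expansion or by noting that A is similar to its Jordan form J, which has the same characteristic polynomial as A) gives
  χ_A(x) = x^4 - 5*x^3 + 6*x^2 + 4*x - 8
which factors as (x - 2)^3*(x + 1). The eigenvalues (with algebraic multiplicities) are λ = -1 with multiplicity 1, λ = 2 with multiplicity 3.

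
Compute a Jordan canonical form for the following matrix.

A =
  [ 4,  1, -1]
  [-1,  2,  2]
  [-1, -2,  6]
J_3(4)

The characteristic polynomial is
  det(x·I − A) = x^3 - 12*x^2 + 48*x - 64 = (x - 4)^3

Eigenvalues and multiplicities (the geometric multiplicity of λ is n − rank(A − λI), which equals the number of Jordan blocks for λ):
  λ = 4: algebraic multiplicity = 3, geometric multiplicity = 1

Determining the block sizes for each eigenvalue:
  λ = 4: one block (gm = 1), so the single block has size am = 3 → block sizes [3]

Assembling the blocks gives a Jordan form
J =
  [4, 1, 0]
  [0, 4, 1]
  [0, 0, 4]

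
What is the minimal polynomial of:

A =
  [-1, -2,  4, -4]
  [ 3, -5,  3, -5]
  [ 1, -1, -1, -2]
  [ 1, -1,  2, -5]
x^3 + 9*x^2 + 27*x + 27

The characteristic polynomial is χ_A(x) = (x + 3)^4, so the eigenvalues are known. The minimal polynomial is
  m_A(x) = Π_λ (x − λ)^{k_λ}
where k_λ is the size of the *largest* Jordan block for λ (equivalently, the smallest k with (A − λI)^k v = 0 for every generalised eigenvector v of λ).

  λ = -3: largest Jordan block has size 3, contributing (x + 3)^3

So m_A(x) = (x + 3)^3 = x^3 + 9*x^2 + 27*x + 27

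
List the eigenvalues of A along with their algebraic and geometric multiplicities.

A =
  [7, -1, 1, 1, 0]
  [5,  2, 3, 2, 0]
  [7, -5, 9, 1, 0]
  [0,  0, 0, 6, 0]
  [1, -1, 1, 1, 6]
λ = 6: alg = 5, geom = 3

Step 1 — factor the characteristic polynomial to read off the algebraic multiplicities:
  χ_A(x) = (x - 6)^5

Step 2 — compute geometric multiplicities via the rank-nullity identity g(λ) = n − rank(A − λI):
  rank(A − (6)·I) = 2, so dim ker(A − (6)·I) = n − 2 = 3

Summary:
  λ = 6: algebraic multiplicity = 5, geometric multiplicity = 3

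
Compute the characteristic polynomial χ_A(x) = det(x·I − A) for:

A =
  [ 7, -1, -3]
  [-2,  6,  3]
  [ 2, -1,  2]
x^3 - 15*x^2 + 75*x - 125

Expanding det(x·I − A) (e.g. by cofactor expansion or by noting that A is similar to its Jordan form J, which has the same characteristic polynomial as A) gives
  χ_A(x) = x^3 - 15*x^2 + 75*x - 125
which factors as (x - 5)^3. The eigenvalues (with algebraic multiplicities) are λ = 5 with multiplicity 3.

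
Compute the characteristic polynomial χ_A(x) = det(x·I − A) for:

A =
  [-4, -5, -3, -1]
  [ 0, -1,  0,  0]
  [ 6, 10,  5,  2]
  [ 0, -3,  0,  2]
x^4 - 2*x^3 - 3*x^2 + 4*x + 4

Expanding det(x·I − A) (e.g. by cofactor expansion or by noting that A is similar to its Jordan form J, which has the same characteristic polynomial as A) gives
  χ_A(x) = x^4 - 2*x^3 - 3*x^2 + 4*x + 4
which factors as (x - 2)^2*(x + 1)^2. The eigenvalues (with algebraic multiplicities) are λ = -1 with multiplicity 2, λ = 2 with multiplicity 2.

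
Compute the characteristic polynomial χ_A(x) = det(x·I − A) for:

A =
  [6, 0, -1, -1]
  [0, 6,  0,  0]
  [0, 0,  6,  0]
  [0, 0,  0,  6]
x^4 - 24*x^3 + 216*x^2 - 864*x + 1296

Expanding det(x·I − A) (e.g. by cofactor expansion or by noting that A is similar to its Jordan form J, which has the same characteristic polynomial as A) gives
  χ_A(x) = x^4 - 24*x^3 + 216*x^2 - 864*x + 1296
which factors as (x - 6)^4. The eigenvalues (with algebraic multiplicities) are λ = 6 with multiplicity 4.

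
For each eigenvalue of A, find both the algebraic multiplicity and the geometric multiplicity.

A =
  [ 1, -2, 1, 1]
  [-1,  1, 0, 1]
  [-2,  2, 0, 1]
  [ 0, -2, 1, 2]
λ = 1: alg = 4, geom = 2

Step 1 — factor the characteristic polynomial to read off the algebraic multiplicities:
  χ_A(x) = (x - 1)^4

Step 2 — compute geometric multiplicities via the rank-nullity identity g(λ) = n − rank(A − λI):
  rank(A − (1)·I) = 2, so dim ker(A − (1)·I) = n − 2 = 2

Summary:
  λ = 1: algebraic multiplicity = 4, geometric multiplicity = 2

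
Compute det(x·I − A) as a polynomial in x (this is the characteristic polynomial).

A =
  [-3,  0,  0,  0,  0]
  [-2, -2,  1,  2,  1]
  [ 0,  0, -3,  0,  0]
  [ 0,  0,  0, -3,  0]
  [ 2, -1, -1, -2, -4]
x^5 + 15*x^4 + 90*x^3 + 270*x^2 + 405*x + 243

Expanding det(x·I − A) (e.g. by cofactor expansion or by noting that A is similar to its Jordan form J, which has the same characteristic polynomial as A) gives
  χ_A(x) = x^5 + 15*x^4 + 90*x^3 + 270*x^2 + 405*x + 243
which factors as (x + 3)^5. The eigenvalues (with algebraic multiplicities) are λ = -3 with multiplicity 5.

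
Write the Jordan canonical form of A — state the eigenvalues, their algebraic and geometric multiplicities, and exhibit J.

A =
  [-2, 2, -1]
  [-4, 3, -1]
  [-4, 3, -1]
J_3(0)

The characteristic polynomial is
  det(x·I − A) = x^3

Eigenvalues and multiplicities (the geometric multiplicity of λ is n − rank(A − λI), which equals the number of Jordan blocks for λ):
  λ = 0: algebraic multiplicity = 3, geometric multiplicity = 1

Determining the block sizes for each eigenvalue:
  λ = 0: one block (gm = 1), so the single block has size am = 3 → block sizes [3]

Assembling the blocks gives a Jordan form
J =
  [0, 1, 0]
  [0, 0, 1]
  [0, 0, 0]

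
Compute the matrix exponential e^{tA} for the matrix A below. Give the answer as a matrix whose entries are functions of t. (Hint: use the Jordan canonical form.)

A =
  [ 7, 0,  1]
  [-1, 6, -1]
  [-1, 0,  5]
e^{tA} =
  [t*exp(6*t) + exp(6*t), 0, t*exp(6*t)]
  [-t*exp(6*t), exp(6*t), -t*exp(6*t)]
  [-t*exp(6*t), 0, -t*exp(6*t) + exp(6*t)]

Strategy: write A = P · J · P⁻¹ where J is a Jordan canonical form, so e^{tA} = P · e^{tJ} · P⁻¹, and e^{tJ} can be computed block-by-block.

A has Jordan form
J =
  [6, 1, 0]
  [0, 6, 0]
  [0, 0, 6]
(up to reordering of blocks).

Per-block formulas:
  For a 2×2 Jordan block J_2(6): exp(t · J_2(6)) = e^(6t)·(I + t·N), where N is the 2×2 nilpotent shift.
  For a 1×1 block at λ = 6: exp(t · [6]) = [e^(6t)].

After assembling e^{tJ} and conjugating by P, we get:

e^{tA} =
  [t*exp(6*t) + exp(6*t), 0, t*exp(6*t)]
  [-t*exp(6*t), exp(6*t), -t*exp(6*t)]
  [-t*exp(6*t), 0, -t*exp(6*t) + exp(6*t)]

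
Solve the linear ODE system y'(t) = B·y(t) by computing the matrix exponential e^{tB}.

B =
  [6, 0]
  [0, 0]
e^{tB} =
  [exp(6*t), 0]
  [0, 1]

Strategy: write B = P · J · P⁻¹ where J is a Jordan canonical form, so e^{tB} = P · e^{tJ} · P⁻¹, and e^{tJ} can be computed block-by-block.

B has Jordan form
J =
  [0, 0]
  [0, 6]
(up to reordering of blocks).

Per-block formulas:
  For a 1×1 block at λ = 0: exp(t · [0]) = [e^(0t)].
  For a 1×1 block at λ = 6: exp(t · [6]) = [e^(6t)].

After assembling e^{tJ} and conjugating by P, we get:

e^{tB} =
  [exp(6*t), 0]
  [0, 1]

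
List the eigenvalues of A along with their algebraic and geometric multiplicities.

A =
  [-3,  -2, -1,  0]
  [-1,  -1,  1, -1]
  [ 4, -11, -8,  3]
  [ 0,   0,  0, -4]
λ = -4: alg = 4, geom = 2

Step 1 — factor the characteristic polynomial to read off the algebraic multiplicities:
  χ_A(x) = (x + 4)^4

Step 2 — compute geometric multiplicities via the rank-nullity identity g(λ) = n − rank(A − λI):
  rank(A − (-4)·I) = 2, so dim ker(A − (-4)·I) = n − 2 = 2

Summary:
  λ = -4: algebraic multiplicity = 4, geometric multiplicity = 2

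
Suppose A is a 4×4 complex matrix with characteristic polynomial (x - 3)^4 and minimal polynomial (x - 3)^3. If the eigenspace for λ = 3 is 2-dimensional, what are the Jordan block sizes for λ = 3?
Block sizes for λ = 3: [3, 1]

Step 1 — from the characteristic polynomial, algebraic multiplicity of λ = 3 is 4. From dim ker(A − (3)·I) = 2, there are exactly 2 Jordan blocks for λ = 3.
Step 2 — from the minimal polynomial, the factor (x − 3)^3 tells us the largest block for λ = 3 has size 3.
Step 3 — with total size 4, 2 blocks, and largest block 3, the block sizes (in nonincreasing order) are [3, 1].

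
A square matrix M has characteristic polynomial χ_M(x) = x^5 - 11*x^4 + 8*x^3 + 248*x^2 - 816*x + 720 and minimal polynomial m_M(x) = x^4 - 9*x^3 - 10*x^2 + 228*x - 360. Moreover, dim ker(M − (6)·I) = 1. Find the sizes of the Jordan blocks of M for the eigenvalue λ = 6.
Block sizes for λ = 6: [2]

Step 1 — from the characteristic polynomial, algebraic multiplicity of λ = 6 is 2. From dim ker(M − (6)·I) = 1, there are exactly 1 Jordan blocks for λ = 6.
Step 2 — from the minimal polynomial, the factor (x − 6)^2 tells us the largest block for λ = 6 has size 2.
Step 3 — with total size 2, 1 blocks, and largest block 2, the block sizes (in nonincreasing order) are [2].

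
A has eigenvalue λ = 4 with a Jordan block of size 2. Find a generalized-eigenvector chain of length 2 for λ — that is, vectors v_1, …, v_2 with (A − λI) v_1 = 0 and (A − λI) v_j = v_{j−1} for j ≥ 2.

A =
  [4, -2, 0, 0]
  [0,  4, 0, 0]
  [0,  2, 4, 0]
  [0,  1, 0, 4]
A Jordan chain for λ = 4 of length 2:
v_1 = (-2, 0, 2, 1)ᵀ
v_2 = (0, 1, 0, 0)ᵀ

Let N = A − (4)·I. We want v_2 with N^2 v_2 = 0 but N^1 v_2 ≠ 0; then v_{j-1} := N · v_j for j = 2, …, 2.

Pick v_2 = (0, 1, 0, 0)ᵀ.
Then v_1 = N · v_2 = (-2, 0, 2, 1)ᵀ.

Sanity check: (A − (4)·I) v_1 = (0, 0, 0, 0)ᵀ = 0. ✓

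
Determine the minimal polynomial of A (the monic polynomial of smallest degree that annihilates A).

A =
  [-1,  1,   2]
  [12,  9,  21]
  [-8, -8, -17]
x^3 + 9*x^2 + 27*x + 27

The characteristic polynomial is χ_A(x) = (x + 3)^3, so the eigenvalues are known. The minimal polynomial is
  m_A(x) = Π_λ (x − λ)^{k_λ}
where k_λ is the size of the *largest* Jordan block for λ (equivalently, the smallest k with (A − λI)^k v = 0 for every generalised eigenvector v of λ).

  λ = -3: largest Jordan block has size 3, contributing (x + 3)^3

So m_A(x) = (x + 3)^3 = x^3 + 9*x^2 + 27*x + 27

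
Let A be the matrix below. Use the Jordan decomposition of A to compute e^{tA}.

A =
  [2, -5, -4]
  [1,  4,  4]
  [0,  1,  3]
e^{tA} =
  [-2*t^2*exp(3*t) - t*exp(3*t) + exp(3*t), -2*t^2*exp(3*t) - 5*t*exp(3*t), -8*t^2*exp(3*t) - 4*t*exp(3*t)]
  [t*exp(3*t), t*exp(3*t) + exp(3*t), 4*t*exp(3*t)]
  [t^2*exp(3*t)/2, t^2*exp(3*t)/2 + t*exp(3*t), 2*t^2*exp(3*t) + exp(3*t)]

Strategy: write A = P · J · P⁻¹ where J is a Jordan canonical form, so e^{tA} = P · e^{tJ} · P⁻¹, and e^{tJ} can be computed block-by-block.

A has Jordan form
J =
  [3, 1, 0]
  [0, 3, 1]
  [0, 0, 3]
(up to reordering of blocks).

Per-block formulas:
  For a 3×3 Jordan block J_3(3): exp(t · J_3(3)) = e^(3t)·(I + t·N + (t^2/2)·N^2), where N is the 3×3 nilpotent shift.

After assembling e^{tJ} and conjugating by P, we get:

e^{tA} =
  [-2*t^2*exp(3*t) - t*exp(3*t) + exp(3*t), -2*t^2*exp(3*t) - 5*t*exp(3*t), -8*t^2*exp(3*t) - 4*t*exp(3*t)]
  [t*exp(3*t), t*exp(3*t) + exp(3*t), 4*t*exp(3*t)]
  [t^2*exp(3*t)/2, t^2*exp(3*t)/2 + t*exp(3*t), 2*t^2*exp(3*t) + exp(3*t)]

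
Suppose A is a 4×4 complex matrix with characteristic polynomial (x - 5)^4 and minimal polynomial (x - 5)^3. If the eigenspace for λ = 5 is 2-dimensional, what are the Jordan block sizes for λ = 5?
Block sizes for λ = 5: [3, 1]

Step 1 — from the characteristic polynomial, algebraic multiplicity of λ = 5 is 4. From dim ker(A − (5)·I) = 2, there are exactly 2 Jordan blocks for λ = 5.
Step 2 — from the minimal polynomial, the factor (x − 5)^3 tells us the largest block for λ = 5 has size 3.
Step 3 — with total size 4, 2 blocks, and largest block 3, the block sizes (in nonincreasing order) are [3, 1].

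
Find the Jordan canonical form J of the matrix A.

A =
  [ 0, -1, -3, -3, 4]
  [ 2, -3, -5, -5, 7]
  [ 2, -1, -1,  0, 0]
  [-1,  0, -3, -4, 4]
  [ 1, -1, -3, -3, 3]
J_3(-1) ⊕ J_2(-1)

The characteristic polynomial is
  det(x·I − A) = x^5 + 5*x^4 + 10*x^3 + 10*x^2 + 5*x + 1 = (x + 1)^5

Eigenvalues and multiplicities (the geometric multiplicity of λ is n − rank(A − λI), which equals the number of Jordan blocks for λ):
  λ = -1: algebraic multiplicity = 5, geometric multiplicity = 2

Determining the block sizes for each eigenvalue:
  λ = -1: with am = 5 and gm = 2, the partition is not yet determined (e.g. several partitions of 5 into 2 parts exist). Let N = A − (-1)·I. Computing rank(N^1) = 3, rank(N^2) = 1, rank(N^3) = 0; the number of blocks of size ≥ j is rank(N^{j−1}) − rank(N^j), giving [2, 2, 1]. So we have 1 block(s) of size 3, 1 block(s) of size 2 → block sizes [3, 2]

Assembling the blocks gives a Jordan form
J =
  [-1,  1,  0,  0,  0]
  [ 0, -1,  1,  0,  0]
  [ 0,  0, -1,  0,  0]
  [ 0,  0,  0, -1,  1]
  [ 0,  0,  0,  0, -1]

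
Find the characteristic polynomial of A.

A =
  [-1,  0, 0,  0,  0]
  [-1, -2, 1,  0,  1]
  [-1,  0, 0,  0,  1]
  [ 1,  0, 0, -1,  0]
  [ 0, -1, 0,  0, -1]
x^5 + 5*x^4 + 10*x^3 + 10*x^2 + 5*x + 1

Expanding det(x·I − A) (e.g. by cofactor expansion or by noting that A is similar to its Jordan form J, which has the same characteristic polynomial as A) gives
  χ_A(x) = x^5 + 5*x^4 + 10*x^3 + 10*x^2 + 5*x + 1
which factors as (x + 1)^5. The eigenvalues (with algebraic multiplicities) are λ = -1 with multiplicity 5.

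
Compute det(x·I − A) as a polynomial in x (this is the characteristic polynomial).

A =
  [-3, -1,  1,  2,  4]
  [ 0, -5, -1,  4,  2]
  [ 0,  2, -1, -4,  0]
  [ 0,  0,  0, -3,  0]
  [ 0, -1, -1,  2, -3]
x^5 + 15*x^4 + 90*x^3 + 270*x^2 + 405*x + 243

Expanding det(x·I − A) (e.g. by cofactor expansion or by noting that A is similar to its Jordan form J, which has the same characteristic polynomial as A) gives
  χ_A(x) = x^5 + 15*x^4 + 90*x^3 + 270*x^2 + 405*x + 243
which factors as (x + 3)^5. The eigenvalues (with algebraic multiplicities) are λ = -3 with multiplicity 5.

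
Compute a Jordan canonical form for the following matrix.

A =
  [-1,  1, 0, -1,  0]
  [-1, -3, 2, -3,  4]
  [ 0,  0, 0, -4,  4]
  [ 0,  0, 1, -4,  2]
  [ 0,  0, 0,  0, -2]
J_3(-2) ⊕ J_1(-2) ⊕ J_1(-2)

The characteristic polynomial is
  det(x·I − A) = x^5 + 10*x^4 + 40*x^3 + 80*x^2 + 80*x + 32 = (x + 2)^5

Eigenvalues and multiplicities (the geometric multiplicity of λ is n − rank(A − λI), which equals the number of Jordan blocks for λ):
  λ = -2: algebraic multiplicity = 5, geometric multiplicity = 3

Determining the block sizes for each eigenvalue:
  λ = -2: with am = 5 and gm = 3, the partition is not yet determined (e.g. several partitions of 5 into 3 parts exist). Let N = A − (-2)·I. Computing rank(N^1) = 2, rank(N^2) = 1, rank(N^3) = 0; the number of blocks of size ≥ j is rank(N^{j−1}) − rank(N^j), giving [3, 1, 1]. So we have 1 block(s) of size 3, 2 block(s) of size 1 → block sizes [3, 1, 1]

Assembling the blocks gives a Jordan form
J =
  [-2,  1,  0,  0,  0]
  [ 0, -2,  1,  0,  0]
  [ 0,  0, -2,  0,  0]
  [ 0,  0,  0, -2,  0]
  [ 0,  0,  0,  0, -2]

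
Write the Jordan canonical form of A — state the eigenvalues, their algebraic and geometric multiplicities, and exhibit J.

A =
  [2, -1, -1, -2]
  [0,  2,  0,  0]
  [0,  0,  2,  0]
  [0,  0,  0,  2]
J_2(2) ⊕ J_1(2) ⊕ J_1(2)

The characteristic polynomial is
  det(x·I − A) = x^4 - 8*x^3 + 24*x^2 - 32*x + 16 = (x - 2)^4

Eigenvalues and multiplicities (the geometric multiplicity of λ is n − rank(A − λI), which equals the number of Jordan blocks for λ):
  λ = 2: algebraic multiplicity = 4, geometric multiplicity = 3

Determining the block sizes for each eigenvalue:
  λ = 2: 3 blocks summing to 4 forces exactly one block of size 2 and the rest size 1 → block sizes [2, 1, 1]

Assembling the blocks gives a Jordan form
J =
  [2, 1, 0, 0]
  [0, 2, 0, 0]
  [0, 0, 2, 0]
  [0, 0, 0, 2]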